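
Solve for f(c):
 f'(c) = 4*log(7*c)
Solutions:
 f(c) = C1 + 4*c*log(c) - 4*c + c*log(2401)


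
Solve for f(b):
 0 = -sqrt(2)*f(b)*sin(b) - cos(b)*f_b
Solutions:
 f(b) = C1*cos(b)^(sqrt(2))


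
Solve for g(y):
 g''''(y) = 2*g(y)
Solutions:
 g(y) = C1*exp(-2^(1/4)*y) + C2*exp(2^(1/4)*y) + C3*sin(2^(1/4)*y) + C4*cos(2^(1/4)*y)


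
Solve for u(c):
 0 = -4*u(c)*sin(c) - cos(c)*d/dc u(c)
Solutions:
 u(c) = C1*cos(c)^4


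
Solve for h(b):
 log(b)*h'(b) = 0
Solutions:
 h(b) = C1


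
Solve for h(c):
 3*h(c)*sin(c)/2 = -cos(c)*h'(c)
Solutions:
 h(c) = C1*cos(c)^(3/2)


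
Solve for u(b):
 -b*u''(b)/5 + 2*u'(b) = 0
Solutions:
 u(b) = C1 + C2*b^11


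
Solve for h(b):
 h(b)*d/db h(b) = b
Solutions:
 h(b) = -sqrt(C1 + b^2)
 h(b) = sqrt(C1 + b^2)


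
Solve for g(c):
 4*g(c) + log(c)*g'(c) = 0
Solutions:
 g(c) = C1*exp(-4*li(c))


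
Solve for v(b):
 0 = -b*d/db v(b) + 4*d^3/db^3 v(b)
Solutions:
 v(b) = C1 + Integral(C2*airyai(2^(1/3)*b/2) + C3*airybi(2^(1/3)*b/2), b)


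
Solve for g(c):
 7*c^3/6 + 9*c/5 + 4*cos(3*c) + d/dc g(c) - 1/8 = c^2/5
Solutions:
 g(c) = C1 - 7*c^4/24 + c^3/15 - 9*c^2/10 + c/8 - 4*sin(3*c)/3


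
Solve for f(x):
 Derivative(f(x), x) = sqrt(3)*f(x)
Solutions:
 f(x) = C1*exp(sqrt(3)*x)


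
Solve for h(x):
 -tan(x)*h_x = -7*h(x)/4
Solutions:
 h(x) = C1*sin(x)^(7/4)


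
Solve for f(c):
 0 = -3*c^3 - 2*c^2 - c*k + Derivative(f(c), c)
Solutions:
 f(c) = C1 + 3*c^4/4 + 2*c^3/3 + c^2*k/2


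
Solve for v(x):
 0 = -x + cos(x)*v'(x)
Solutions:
 v(x) = C1 + Integral(x/cos(x), x)


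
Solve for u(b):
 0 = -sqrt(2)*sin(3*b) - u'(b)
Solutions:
 u(b) = C1 + sqrt(2)*cos(3*b)/3


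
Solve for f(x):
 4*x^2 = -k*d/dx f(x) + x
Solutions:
 f(x) = C1 - 4*x^3/(3*k) + x^2/(2*k)


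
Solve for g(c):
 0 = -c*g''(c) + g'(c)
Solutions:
 g(c) = C1 + C2*c^2


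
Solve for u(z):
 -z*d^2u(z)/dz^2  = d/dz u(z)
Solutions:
 u(z) = C1 + C2*log(z)


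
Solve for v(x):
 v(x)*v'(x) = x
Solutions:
 v(x) = -sqrt(C1 + x^2)
 v(x) = sqrt(C1 + x^2)


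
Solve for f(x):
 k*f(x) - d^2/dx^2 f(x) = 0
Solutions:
 f(x) = C1*exp(-sqrt(k)*x) + C2*exp(sqrt(k)*x)


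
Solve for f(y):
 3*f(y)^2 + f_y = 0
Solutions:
 f(y) = 1/(C1 + 3*y)


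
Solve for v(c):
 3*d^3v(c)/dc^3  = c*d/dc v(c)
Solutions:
 v(c) = C1 + Integral(C2*airyai(3^(2/3)*c/3) + C3*airybi(3^(2/3)*c/3), c)


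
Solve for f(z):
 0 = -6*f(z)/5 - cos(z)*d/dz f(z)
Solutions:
 f(z) = C1*(sin(z) - 1)^(3/5)/(sin(z) + 1)^(3/5)


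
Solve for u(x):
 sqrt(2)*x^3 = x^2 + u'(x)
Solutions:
 u(x) = C1 + sqrt(2)*x^4/4 - x^3/3


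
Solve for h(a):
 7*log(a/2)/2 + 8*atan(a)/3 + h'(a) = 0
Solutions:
 h(a) = C1 - 7*a*log(a)/2 - 8*a*atan(a)/3 + 7*a*log(2)/2 + 7*a/2 + 4*log(a^2 + 1)/3


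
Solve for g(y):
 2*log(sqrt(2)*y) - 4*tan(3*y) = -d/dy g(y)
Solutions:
 g(y) = C1 - 2*y*log(y) - y*log(2) + 2*y - 4*log(cos(3*y))/3


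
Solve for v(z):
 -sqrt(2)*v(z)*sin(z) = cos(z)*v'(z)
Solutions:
 v(z) = C1*cos(z)^(sqrt(2))


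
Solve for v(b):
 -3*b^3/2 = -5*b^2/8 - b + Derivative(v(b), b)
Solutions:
 v(b) = C1 - 3*b^4/8 + 5*b^3/24 + b^2/2


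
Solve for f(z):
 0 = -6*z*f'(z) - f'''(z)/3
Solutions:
 f(z) = C1 + Integral(C2*airyai(-18^(1/3)*z) + C3*airybi(-18^(1/3)*z), z)


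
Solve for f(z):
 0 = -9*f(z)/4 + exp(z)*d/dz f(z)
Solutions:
 f(z) = C1*exp(-9*exp(-z)/4)


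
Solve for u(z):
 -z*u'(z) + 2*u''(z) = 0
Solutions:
 u(z) = C1 + C2*erfi(z/2)


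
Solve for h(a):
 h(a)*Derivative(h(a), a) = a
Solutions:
 h(a) = -sqrt(C1 + a^2)
 h(a) = sqrt(C1 + a^2)


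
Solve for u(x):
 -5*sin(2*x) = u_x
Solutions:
 u(x) = C1 + 5*cos(2*x)/2


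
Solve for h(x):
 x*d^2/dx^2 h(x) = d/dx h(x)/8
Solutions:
 h(x) = C1 + C2*x^(9/8)


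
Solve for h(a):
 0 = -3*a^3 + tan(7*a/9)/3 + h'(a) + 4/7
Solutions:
 h(a) = C1 + 3*a^4/4 - 4*a/7 + 3*log(cos(7*a/9))/7


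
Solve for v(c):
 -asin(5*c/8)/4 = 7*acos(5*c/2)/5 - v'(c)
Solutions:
 v(c) = C1 + 7*c*acos(5*c/2)/5 + c*asin(5*c/8)/4 - 7*sqrt(4 - 25*c^2)/25 + sqrt(64 - 25*c^2)/20


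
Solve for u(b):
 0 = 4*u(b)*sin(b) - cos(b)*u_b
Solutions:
 u(b) = C1/cos(b)^4


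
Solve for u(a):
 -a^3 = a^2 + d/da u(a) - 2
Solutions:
 u(a) = C1 - a^4/4 - a^3/3 + 2*a


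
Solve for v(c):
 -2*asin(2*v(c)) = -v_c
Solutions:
 Integral(1/asin(2*_y), (_y, v(c))) = C1 + 2*c


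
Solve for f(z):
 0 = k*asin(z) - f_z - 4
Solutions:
 f(z) = C1 + k*(z*asin(z) + sqrt(1 - z^2)) - 4*z


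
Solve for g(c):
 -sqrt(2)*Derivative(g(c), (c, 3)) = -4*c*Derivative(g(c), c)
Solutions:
 g(c) = C1 + Integral(C2*airyai(sqrt(2)*c) + C3*airybi(sqrt(2)*c), c)


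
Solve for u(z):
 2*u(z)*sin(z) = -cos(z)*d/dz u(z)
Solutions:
 u(z) = C1*cos(z)^2


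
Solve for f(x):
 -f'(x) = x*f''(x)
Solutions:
 f(x) = C1 + C2*log(x)


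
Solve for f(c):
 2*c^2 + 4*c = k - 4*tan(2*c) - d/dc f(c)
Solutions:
 f(c) = C1 - 2*c^3/3 - 2*c^2 + c*k + 2*log(cos(2*c))


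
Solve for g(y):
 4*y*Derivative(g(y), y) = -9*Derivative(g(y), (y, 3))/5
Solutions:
 g(y) = C1 + Integral(C2*airyai(-60^(1/3)*y/3) + C3*airybi(-60^(1/3)*y/3), y)


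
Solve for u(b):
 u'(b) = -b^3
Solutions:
 u(b) = C1 - b^4/4


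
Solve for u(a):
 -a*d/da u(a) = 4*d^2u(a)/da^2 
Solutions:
 u(a) = C1 + C2*erf(sqrt(2)*a/4)


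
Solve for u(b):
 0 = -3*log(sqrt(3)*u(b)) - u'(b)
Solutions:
 2*Integral(1/(2*log(_y) + log(3)), (_y, u(b)))/3 = C1 - b


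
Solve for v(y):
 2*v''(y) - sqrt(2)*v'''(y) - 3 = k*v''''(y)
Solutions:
 v(y) = C1 + C2*y + C3*exp(sqrt(2)*y*(sqrt(4*k + 1) - 1)/(2*k)) + C4*exp(-sqrt(2)*y*(sqrt(4*k + 1) + 1)/(2*k)) + 3*y^2/4


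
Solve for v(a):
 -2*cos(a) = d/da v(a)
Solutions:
 v(a) = C1 - 2*sin(a)


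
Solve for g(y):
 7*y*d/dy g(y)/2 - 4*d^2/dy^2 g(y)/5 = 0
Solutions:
 g(y) = C1 + C2*erfi(sqrt(35)*y/4)


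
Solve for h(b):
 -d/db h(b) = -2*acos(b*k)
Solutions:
 h(b) = C1 + 2*Piecewise((b*acos(b*k) - sqrt(-b^2*k^2 + 1)/k, Ne(k, 0)), (pi*b/2, True))


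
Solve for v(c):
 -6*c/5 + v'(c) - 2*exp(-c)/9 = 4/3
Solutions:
 v(c) = C1 + 3*c^2/5 + 4*c/3 - 2*exp(-c)/9


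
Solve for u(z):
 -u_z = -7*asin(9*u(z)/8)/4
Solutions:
 Integral(1/asin(9*_y/8), (_y, u(z))) = C1 + 7*z/4


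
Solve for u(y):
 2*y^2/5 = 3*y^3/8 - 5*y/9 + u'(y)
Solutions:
 u(y) = C1 - 3*y^4/32 + 2*y^3/15 + 5*y^2/18


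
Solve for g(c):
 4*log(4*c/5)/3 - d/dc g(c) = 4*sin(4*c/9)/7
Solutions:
 g(c) = C1 + 4*c*log(c)/3 - 2*c*log(5) - 4*c/3 + 2*c*log(2) + 2*c*log(10)/3 + 9*cos(4*c/9)/7


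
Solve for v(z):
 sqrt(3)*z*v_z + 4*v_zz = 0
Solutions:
 v(z) = C1 + C2*erf(sqrt(2)*3^(1/4)*z/4)


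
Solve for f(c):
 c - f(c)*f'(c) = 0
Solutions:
 f(c) = -sqrt(C1 + c^2)
 f(c) = sqrt(C1 + c^2)


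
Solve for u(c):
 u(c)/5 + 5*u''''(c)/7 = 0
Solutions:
 u(c) = (C1*sin(sqrt(10)*7^(1/4)*c/10) + C2*cos(sqrt(10)*7^(1/4)*c/10))*exp(-sqrt(10)*7^(1/4)*c/10) + (C3*sin(sqrt(10)*7^(1/4)*c/10) + C4*cos(sqrt(10)*7^(1/4)*c/10))*exp(sqrt(10)*7^(1/4)*c/10)


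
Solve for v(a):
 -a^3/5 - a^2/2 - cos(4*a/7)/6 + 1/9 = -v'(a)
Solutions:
 v(a) = C1 + a^4/20 + a^3/6 - a/9 + 7*sin(4*a/7)/24


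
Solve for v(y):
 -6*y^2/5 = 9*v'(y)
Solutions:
 v(y) = C1 - 2*y^3/45


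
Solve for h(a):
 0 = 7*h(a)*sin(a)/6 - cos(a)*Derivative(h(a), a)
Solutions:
 h(a) = C1/cos(a)^(7/6)


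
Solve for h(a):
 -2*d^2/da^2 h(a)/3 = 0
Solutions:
 h(a) = C1 + C2*a


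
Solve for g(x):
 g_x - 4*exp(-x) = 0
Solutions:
 g(x) = C1 - 4*exp(-x)


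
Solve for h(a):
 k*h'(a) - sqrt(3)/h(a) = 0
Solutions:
 h(a) = -sqrt(C1 + 2*sqrt(3)*a/k)
 h(a) = sqrt(C1 + 2*sqrt(3)*a/k)


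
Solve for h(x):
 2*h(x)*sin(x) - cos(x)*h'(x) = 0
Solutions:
 h(x) = C1/cos(x)^2


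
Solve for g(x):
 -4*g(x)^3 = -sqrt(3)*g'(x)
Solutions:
 g(x) = -sqrt(6)*sqrt(-1/(C1 + 4*sqrt(3)*x))/2
 g(x) = sqrt(6)*sqrt(-1/(C1 + 4*sqrt(3)*x))/2


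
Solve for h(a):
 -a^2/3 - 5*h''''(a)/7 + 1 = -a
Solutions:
 h(a) = C1 + C2*a + C3*a^2 + C4*a^3 - 7*a^6/5400 + 7*a^5/600 + 7*a^4/120


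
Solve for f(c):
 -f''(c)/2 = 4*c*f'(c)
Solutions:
 f(c) = C1 + C2*erf(2*c)


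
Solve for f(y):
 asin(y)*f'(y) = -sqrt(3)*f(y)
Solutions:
 f(y) = C1*exp(-sqrt(3)*Integral(1/asin(y), y))


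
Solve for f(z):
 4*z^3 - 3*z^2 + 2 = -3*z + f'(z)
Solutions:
 f(z) = C1 + z^4 - z^3 + 3*z^2/2 + 2*z


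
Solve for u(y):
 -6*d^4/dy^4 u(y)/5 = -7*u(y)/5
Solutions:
 u(y) = C1*exp(-6^(3/4)*7^(1/4)*y/6) + C2*exp(6^(3/4)*7^(1/4)*y/6) + C3*sin(6^(3/4)*7^(1/4)*y/6) + C4*cos(6^(3/4)*7^(1/4)*y/6)


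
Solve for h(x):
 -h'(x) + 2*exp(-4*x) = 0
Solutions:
 h(x) = C1 - exp(-4*x)/2


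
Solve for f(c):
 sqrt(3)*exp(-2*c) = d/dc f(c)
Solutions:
 f(c) = C1 - sqrt(3)*exp(-2*c)/2


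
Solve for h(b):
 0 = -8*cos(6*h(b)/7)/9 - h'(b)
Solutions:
 8*b/9 - 7*log(sin(6*h(b)/7) - 1)/12 + 7*log(sin(6*h(b)/7) + 1)/12 = C1


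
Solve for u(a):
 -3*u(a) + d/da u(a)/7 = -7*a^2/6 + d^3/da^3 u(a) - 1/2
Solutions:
 u(a) = C1*exp(a*(2*3^(2/3)*98^(1/3)/(sqrt(1750245) + 1323)^(1/3) + 84^(1/3)*(sqrt(1750245) + 1323)^(1/3))/84)*sin(3^(1/6)*a*(-28^(1/3)*3^(2/3)*(sqrt(1750245) + 1323)^(1/3) + 6*98^(1/3)/(sqrt(1750245) + 1323)^(1/3))/84) + C2*exp(a*(2*3^(2/3)*98^(1/3)/(sqrt(1750245) + 1323)^(1/3) + 84^(1/3)*(sqrt(1750245) + 1323)^(1/3))/84)*cos(3^(1/6)*a*(-28^(1/3)*3^(2/3)*(sqrt(1750245) + 1323)^(1/3) + 6*98^(1/3)/(sqrt(1750245) + 1323)^(1/3))/84) + C3*exp(-a*(2*3^(2/3)*98^(1/3)/(sqrt(1750245) + 1323)^(1/3) + 84^(1/3)*(sqrt(1750245) + 1323)^(1/3))/42) + 7*a^2/18 + a/27 + 191/1134


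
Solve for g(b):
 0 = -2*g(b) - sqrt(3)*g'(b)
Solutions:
 g(b) = C1*exp(-2*sqrt(3)*b/3)


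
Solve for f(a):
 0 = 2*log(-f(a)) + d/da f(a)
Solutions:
 -li(-f(a)) = C1 - 2*a


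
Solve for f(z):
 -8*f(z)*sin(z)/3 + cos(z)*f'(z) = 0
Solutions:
 f(z) = C1/cos(z)^(8/3)


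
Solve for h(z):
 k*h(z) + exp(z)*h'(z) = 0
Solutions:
 h(z) = C1*exp(k*exp(-z))


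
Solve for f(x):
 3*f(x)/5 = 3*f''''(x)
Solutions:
 f(x) = C1*exp(-5^(3/4)*x/5) + C2*exp(5^(3/4)*x/5) + C3*sin(5^(3/4)*x/5) + C4*cos(5^(3/4)*x/5)


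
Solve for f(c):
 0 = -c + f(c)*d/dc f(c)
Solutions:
 f(c) = -sqrt(C1 + c^2)
 f(c) = sqrt(C1 + c^2)


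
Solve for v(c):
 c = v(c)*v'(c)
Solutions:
 v(c) = -sqrt(C1 + c^2)
 v(c) = sqrt(C1 + c^2)


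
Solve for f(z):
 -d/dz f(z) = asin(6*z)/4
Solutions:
 f(z) = C1 - z*asin(6*z)/4 - sqrt(1 - 36*z^2)/24


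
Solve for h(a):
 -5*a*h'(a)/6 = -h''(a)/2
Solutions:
 h(a) = C1 + C2*erfi(sqrt(30)*a/6)


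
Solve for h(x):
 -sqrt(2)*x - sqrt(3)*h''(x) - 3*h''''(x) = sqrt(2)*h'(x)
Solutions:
 h(x) = C1 + C2*exp(2^(1/3)*x*(-2*sqrt(3)/(9*sqrt(2) + sqrt(6)*sqrt(2*sqrt(3) + 27))^(1/3) + 2^(1/3)*(9*sqrt(2) + sqrt(6)*sqrt(2*sqrt(3) + 27))^(1/3))/12)*sin(2^(1/3)*x*(6/(9*sqrt(2) + sqrt(6)*sqrt(2*sqrt(3) + 27))^(1/3) + 2^(1/3)*sqrt(3)*(9*sqrt(2) + sqrt(6)*sqrt(2*sqrt(3) + 27))^(1/3))/12) + C3*exp(2^(1/3)*x*(-2*sqrt(3)/(9*sqrt(2) + sqrt(6)*sqrt(2*sqrt(3) + 27))^(1/3) + 2^(1/3)*(9*sqrt(2) + sqrt(6)*sqrt(2*sqrt(3) + 27))^(1/3))/12)*cos(2^(1/3)*x*(6/(9*sqrt(2) + sqrt(6)*sqrt(2*sqrt(3) + 27))^(1/3) + 2^(1/3)*sqrt(3)*(9*sqrt(2) + sqrt(6)*sqrt(2*sqrt(3) + 27))^(1/3))/12) + C4*exp(-2^(1/3)*x*(-2*sqrt(3)/(9*sqrt(2) + sqrt(6)*sqrt(2*sqrt(3) + 27))^(1/3) + 2^(1/3)*(9*sqrt(2) + sqrt(6)*sqrt(2*sqrt(3) + 27))^(1/3))/6) - x^2/2 + sqrt(6)*x/2


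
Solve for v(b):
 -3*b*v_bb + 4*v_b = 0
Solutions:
 v(b) = C1 + C2*b^(7/3)


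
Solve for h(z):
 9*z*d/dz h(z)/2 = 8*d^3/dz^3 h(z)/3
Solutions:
 h(z) = C1 + Integral(C2*airyai(3*2^(2/3)*z/4) + C3*airybi(3*2^(2/3)*z/4), z)


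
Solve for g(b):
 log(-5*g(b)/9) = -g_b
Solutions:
 Integral(1/(log(-_y) - 2*log(3) + log(5)), (_y, g(b))) = C1 - b


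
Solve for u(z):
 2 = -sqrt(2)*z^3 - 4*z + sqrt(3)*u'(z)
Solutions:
 u(z) = C1 + sqrt(6)*z^4/12 + 2*sqrt(3)*z^2/3 + 2*sqrt(3)*z/3


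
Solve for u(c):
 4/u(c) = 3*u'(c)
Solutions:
 u(c) = -sqrt(C1 + 24*c)/3
 u(c) = sqrt(C1 + 24*c)/3


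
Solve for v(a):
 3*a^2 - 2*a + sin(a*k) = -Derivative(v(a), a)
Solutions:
 v(a) = C1 - a^3 + a^2 + cos(a*k)/k


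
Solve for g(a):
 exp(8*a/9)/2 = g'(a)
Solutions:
 g(a) = C1 + 9*exp(8*a/9)/16


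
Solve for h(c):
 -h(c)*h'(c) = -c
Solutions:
 h(c) = -sqrt(C1 + c^2)
 h(c) = sqrt(C1 + c^2)


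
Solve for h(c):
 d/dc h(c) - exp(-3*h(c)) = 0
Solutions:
 h(c) = log(C1 + 3*c)/3
 h(c) = log((-3^(1/3) - 3^(5/6)*I)*(C1 + c)^(1/3)/2)
 h(c) = log((-3^(1/3) + 3^(5/6)*I)*(C1 + c)^(1/3)/2)


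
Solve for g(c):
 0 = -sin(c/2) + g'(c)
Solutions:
 g(c) = C1 - 2*cos(c/2)


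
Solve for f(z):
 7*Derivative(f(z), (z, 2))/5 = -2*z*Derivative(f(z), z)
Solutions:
 f(z) = C1 + C2*erf(sqrt(35)*z/7)


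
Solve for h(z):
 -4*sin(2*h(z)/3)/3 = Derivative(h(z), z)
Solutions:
 4*z/3 + 3*log(cos(2*h(z)/3) - 1)/4 - 3*log(cos(2*h(z)/3) + 1)/4 = C1


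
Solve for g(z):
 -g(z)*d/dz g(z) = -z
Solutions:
 g(z) = -sqrt(C1 + z^2)
 g(z) = sqrt(C1 + z^2)


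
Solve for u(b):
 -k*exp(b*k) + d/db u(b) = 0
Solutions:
 u(b) = C1 + exp(b*k)


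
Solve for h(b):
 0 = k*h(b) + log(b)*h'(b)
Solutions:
 h(b) = C1*exp(-k*li(b))


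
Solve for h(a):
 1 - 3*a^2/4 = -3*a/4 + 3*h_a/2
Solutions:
 h(a) = C1 - a^3/6 + a^2/4 + 2*a/3


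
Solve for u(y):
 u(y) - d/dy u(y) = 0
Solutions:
 u(y) = C1*exp(y)


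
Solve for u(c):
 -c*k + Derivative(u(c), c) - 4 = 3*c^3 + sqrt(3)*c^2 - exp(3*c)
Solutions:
 u(c) = C1 + 3*c^4/4 + sqrt(3)*c^3/3 + c^2*k/2 + 4*c - exp(3*c)/3


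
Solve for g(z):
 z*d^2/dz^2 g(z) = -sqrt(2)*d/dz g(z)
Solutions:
 g(z) = C1 + C2*z^(1 - sqrt(2))


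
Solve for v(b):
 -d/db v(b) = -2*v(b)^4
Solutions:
 v(b) = (-1/(C1 + 6*b))^(1/3)
 v(b) = (-1/(C1 + 2*b))^(1/3)*(-3^(2/3) - 3*3^(1/6)*I)/6
 v(b) = (-1/(C1 + 2*b))^(1/3)*(-3^(2/3) + 3*3^(1/6)*I)/6


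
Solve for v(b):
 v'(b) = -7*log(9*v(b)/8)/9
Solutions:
 -9*Integral(1/(-log(_y) - 2*log(3) + 3*log(2)), (_y, v(b)))/7 = C1 - b


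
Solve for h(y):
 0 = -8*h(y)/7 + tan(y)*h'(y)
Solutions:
 h(y) = C1*sin(y)^(8/7)


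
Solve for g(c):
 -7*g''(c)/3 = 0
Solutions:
 g(c) = C1 + C2*c


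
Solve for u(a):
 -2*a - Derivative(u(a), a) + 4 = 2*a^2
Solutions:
 u(a) = C1 - 2*a^3/3 - a^2 + 4*a


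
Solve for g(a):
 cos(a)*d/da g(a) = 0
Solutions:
 g(a) = C1


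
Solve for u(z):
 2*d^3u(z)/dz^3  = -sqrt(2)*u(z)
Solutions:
 u(z) = C3*exp(-2^(5/6)*z/2) + (C1*sin(2^(5/6)*sqrt(3)*z/4) + C2*cos(2^(5/6)*sqrt(3)*z/4))*exp(2^(5/6)*z/4)


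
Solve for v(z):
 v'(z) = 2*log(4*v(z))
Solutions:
 -Integral(1/(log(_y) + 2*log(2)), (_y, v(z)))/2 = C1 - z


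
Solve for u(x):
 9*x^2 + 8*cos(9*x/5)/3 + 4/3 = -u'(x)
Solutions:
 u(x) = C1 - 3*x^3 - 4*x/3 - 40*sin(9*x/5)/27


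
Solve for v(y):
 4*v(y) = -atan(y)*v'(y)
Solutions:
 v(y) = C1*exp(-4*Integral(1/atan(y), y))


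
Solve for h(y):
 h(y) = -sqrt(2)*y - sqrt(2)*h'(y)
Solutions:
 h(y) = C1*exp(-sqrt(2)*y/2) - sqrt(2)*y + 2


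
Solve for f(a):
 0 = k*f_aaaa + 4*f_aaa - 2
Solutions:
 f(a) = C1 + C2*a + C3*a^2 + C4*exp(-4*a/k) + a^3/12


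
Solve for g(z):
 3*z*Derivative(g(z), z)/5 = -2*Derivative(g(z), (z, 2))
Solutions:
 g(z) = C1 + C2*erf(sqrt(15)*z/10)


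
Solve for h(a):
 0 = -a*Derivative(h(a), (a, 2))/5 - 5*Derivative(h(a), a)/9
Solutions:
 h(a) = C1 + C2/a^(16/9)


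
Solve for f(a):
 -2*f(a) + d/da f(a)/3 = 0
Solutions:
 f(a) = C1*exp(6*a)


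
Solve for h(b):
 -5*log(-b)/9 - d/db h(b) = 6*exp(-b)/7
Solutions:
 h(b) = C1 - 5*b*log(-b)/9 + 5*b/9 + 6*exp(-b)/7


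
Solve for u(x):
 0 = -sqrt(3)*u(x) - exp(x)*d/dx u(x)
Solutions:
 u(x) = C1*exp(sqrt(3)*exp(-x))


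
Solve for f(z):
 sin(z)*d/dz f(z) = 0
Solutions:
 f(z) = C1


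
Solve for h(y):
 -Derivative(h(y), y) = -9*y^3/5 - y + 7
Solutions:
 h(y) = C1 + 9*y^4/20 + y^2/2 - 7*y


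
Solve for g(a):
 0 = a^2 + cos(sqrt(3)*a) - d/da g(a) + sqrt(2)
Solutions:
 g(a) = C1 + a^3/3 + sqrt(2)*a + sqrt(3)*sin(sqrt(3)*a)/3


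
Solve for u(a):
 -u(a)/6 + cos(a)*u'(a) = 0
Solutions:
 u(a) = C1*(sin(a) + 1)^(1/12)/(sin(a) - 1)^(1/12)


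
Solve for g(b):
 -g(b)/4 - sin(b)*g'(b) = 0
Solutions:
 g(b) = C1*(cos(b) + 1)^(1/8)/(cos(b) - 1)^(1/8)


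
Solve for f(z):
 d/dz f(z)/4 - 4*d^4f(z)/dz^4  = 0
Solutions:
 f(z) = C1 + C4*exp(2^(2/3)*z/4) + (C2*sin(2^(2/3)*sqrt(3)*z/8) + C3*cos(2^(2/3)*sqrt(3)*z/8))*exp(-2^(2/3)*z/8)


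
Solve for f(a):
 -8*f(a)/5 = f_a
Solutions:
 f(a) = C1*exp(-8*a/5)


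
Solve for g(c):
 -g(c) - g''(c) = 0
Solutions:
 g(c) = C1*sin(c) + C2*cos(c)


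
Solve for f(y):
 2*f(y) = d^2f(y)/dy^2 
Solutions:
 f(y) = C1*exp(-sqrt(2)*y) + C2*exp(sqrt(2)*y)


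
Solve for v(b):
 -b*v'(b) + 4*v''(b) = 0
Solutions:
 v(b) = C1 + C2*erfi(sqrt(2)*b/4)


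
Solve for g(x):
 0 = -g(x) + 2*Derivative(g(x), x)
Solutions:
 g(x) = C1*exp(x/2)


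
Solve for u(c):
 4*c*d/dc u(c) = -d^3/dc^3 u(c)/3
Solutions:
 u(c) = C1 + Integral(C2*airyai(-12^(1/3)*c) + C3*airybi(-12^(1/3)*c), c)


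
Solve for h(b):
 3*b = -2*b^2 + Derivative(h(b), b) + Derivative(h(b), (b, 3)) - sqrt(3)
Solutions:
 h(b) = C1 + C2*sin(b) + C3*cos(b) + 2*b^3/3 + 3*b^2/2 - 4*b + sqrt(3)*b


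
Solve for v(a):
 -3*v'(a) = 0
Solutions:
 v(a) = C1


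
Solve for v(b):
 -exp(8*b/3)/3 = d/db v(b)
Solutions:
 v(b) = C1 - exp(8*b/3)/8


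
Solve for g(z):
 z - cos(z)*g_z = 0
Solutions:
 g(z) = C1 + Integral(z/cos(z), z)


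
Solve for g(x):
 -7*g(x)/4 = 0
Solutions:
 g(x) = 0


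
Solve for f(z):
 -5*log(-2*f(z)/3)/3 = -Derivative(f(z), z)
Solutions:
 -3*Integral(1/(log(-_y) - log(3) + log(2)), (_y, f(z)))/5 = C1 - z


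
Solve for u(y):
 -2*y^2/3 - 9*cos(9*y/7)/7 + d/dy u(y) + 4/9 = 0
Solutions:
 u(y) = C1 + 2*y^3/9 - 4*y/9 + sin(9*y/7)


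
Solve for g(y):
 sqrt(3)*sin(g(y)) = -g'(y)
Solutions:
 g(y) = -acos((-C1 - exp(2*sqrt(3)*y))/(C1 - exp(2*sqrt(3)*y))) + 2*pi
 g(y) = acos((-C1 - exp(2*sqrt(3)*y))/(C1 - exp(2*sqrt(3)*y)))


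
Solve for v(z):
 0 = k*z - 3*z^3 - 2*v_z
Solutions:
 v(z) = C1 + k*z^2/4 - 3*z^4/8


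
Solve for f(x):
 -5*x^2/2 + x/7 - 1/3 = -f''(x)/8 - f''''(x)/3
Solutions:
 f(x) = C1 + C2*x + C3*sin(sqrt(6)*x/4) + C4*cos(sqrt(6)*x/4) + 5*x^4/3 - 4*x^3/21 - 52*x^2


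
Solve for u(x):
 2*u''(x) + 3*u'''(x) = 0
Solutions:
 u(x) = C1 + C2*x + C3*exp(-2*x/3)


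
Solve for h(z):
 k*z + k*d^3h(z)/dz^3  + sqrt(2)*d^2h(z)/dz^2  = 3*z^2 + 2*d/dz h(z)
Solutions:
 h(z) = C1 + C2*exp(sqrt(2)*z*(sqrt(4*k + 1) - 1)/(2*k)) + C3*exp(-sqrt(2)*z*(sqrt(4*k + 1) + 1)/(2*k)) + k*z^2/4 - 3*k*z/2 + sqrt(2)*k*z/4 - z^3/2 - 3*sqrt(2)*z^2/4 - 3*z/2


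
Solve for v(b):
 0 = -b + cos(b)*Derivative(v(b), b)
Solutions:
 v(b) = C1 + Integral(b/cos(b), b)


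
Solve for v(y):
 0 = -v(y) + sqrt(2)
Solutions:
 v(y) = sqrt(2)


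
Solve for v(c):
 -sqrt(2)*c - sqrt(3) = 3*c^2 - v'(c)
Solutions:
 v(c) = C1 + c^3 + sqrt(2)*c^2/2 + sqrt(3)*c


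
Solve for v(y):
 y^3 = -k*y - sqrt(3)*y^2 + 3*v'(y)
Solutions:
 v(y) = C1 + k*y^2/6 + y^4/12 + sqrt(3)*y^3/9


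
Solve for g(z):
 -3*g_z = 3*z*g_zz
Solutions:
 g(z) = C1 + C2*log(z)


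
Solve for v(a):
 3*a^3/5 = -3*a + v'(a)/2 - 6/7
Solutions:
 v(a) = C1 + 3*a^4/10 + 3*a^2 + 12*a/7


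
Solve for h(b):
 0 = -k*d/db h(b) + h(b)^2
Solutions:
 h(b) = -k/(C1*k + b)


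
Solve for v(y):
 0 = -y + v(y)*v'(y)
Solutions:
 v(y) = -sqrt(C1 + y^2)
 v(y) = sqrt(C1 + y^2)


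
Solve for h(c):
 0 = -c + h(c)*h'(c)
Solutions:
 h(c) = -sqrt(C1 + c^2)
 h(c) = sqrt(C1 + c^2)


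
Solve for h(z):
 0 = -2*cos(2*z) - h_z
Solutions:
 h(z) = C1 - sin(2*z)


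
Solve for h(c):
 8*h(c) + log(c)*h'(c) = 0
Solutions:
 h(c) = C1*exp(-8*li(c))


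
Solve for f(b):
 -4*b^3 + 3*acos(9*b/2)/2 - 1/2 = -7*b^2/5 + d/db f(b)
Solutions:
 f(b) = C1 - b^4 + 7*b^3/15 + 3*b*acos(9*b/2)/2 - b/2 - sqrt(4 - 81*b^2)/6


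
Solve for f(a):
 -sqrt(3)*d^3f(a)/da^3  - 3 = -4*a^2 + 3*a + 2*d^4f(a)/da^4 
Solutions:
 f(a) = C1 + C2*a + C3*a^2 + C4*exp(-sqrt(3)*a/2) + sqrt(3)*a^5/45 + a^4*(-16 - 3*sqrt(3))/72 + a^3*(18 + 23*sqrt(3))/54


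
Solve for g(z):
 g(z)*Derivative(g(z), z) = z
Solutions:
 g(z) = -sqrt(C1 + z^2)
 g(z) = sqrt(C1 + z^2)


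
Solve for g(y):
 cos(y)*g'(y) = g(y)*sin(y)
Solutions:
 g(y) = C1/cos(y)


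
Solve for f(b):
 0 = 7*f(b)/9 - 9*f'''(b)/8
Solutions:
 f(b) = C3*exp(2*3^(2/3)*7^(1/3)*b/9) + (C1*sin(3^(1/6)*7^(1/3)*b/3) + C2*cos(3^(1/6)*7^(1/3)*b/3))*exp(-3^(2/3)*7^(1/3)*b/9)


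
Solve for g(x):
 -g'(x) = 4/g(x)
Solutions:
 g(x) = -sqrt(C1 - 8*x)
 g(x) = sqrt(C1 - 8*x)


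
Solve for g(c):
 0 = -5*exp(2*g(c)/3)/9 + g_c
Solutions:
 g(c) = 3*log(-sqrt(-1/(C1 + 5*c))) - 3*log(2) + 3*log(6)/2 + 3*log(3)
 g(c) = 3*log(-1/(C1 + 5*c))/2 - 3*log(2) + 3*log(6)/2 + 3*log(3)


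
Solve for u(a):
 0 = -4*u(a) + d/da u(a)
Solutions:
 u(a) = C1*exp(4*a)


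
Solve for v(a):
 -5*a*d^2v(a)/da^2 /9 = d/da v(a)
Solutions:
 v(a) = C1 + C2/a^(4/5)


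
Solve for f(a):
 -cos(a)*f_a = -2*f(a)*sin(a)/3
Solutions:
 f(a) = C1/cos(a)^(2/3)


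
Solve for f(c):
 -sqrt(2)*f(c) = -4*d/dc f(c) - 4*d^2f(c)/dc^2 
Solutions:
 f(c) = C1*exp(c*(-1 + sqrt(1 + sqrt(2)))/2) + C2*exp(-c*(1 + sqrt(1 + sqrt(2)))/2)


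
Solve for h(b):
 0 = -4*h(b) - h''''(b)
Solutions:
 h(b) = (C1*sin(b) + C2*cos(b))*exp(-b) + (C3*sin(b) + C4*cos(b))*exp(b)


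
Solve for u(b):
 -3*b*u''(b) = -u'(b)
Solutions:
 u(b) = C1 + C2*b^(4/3)


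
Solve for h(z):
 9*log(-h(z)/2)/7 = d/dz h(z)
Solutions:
 -7*Integral(1/(log(-_y) - log(2)), (_y, h(z)))/9 = C1 - z


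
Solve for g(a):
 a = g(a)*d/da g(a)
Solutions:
 g(a) = -sqrt(C1 + a^2)
 g(a) = sqrt(C1 + a^2)


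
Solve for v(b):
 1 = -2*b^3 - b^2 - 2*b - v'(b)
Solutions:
 v(b) = C1 - b^4/2 - b^3/3 - b^2 - b


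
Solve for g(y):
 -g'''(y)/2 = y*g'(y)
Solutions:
 g(y) = C1 + Integral(C2*airyai(-2^(1/3)*y) + C3*airybi(-2^(1/3)*y), y)


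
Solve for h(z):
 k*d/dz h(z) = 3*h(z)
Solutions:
 h(z) = C1*exp(3*z/k)


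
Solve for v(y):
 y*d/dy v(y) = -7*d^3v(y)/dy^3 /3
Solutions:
 v(y) = C1 + Integral(C2*airyai(-3^(1/3)*7^(2/3)*y/7) + C3*airybi(-3^(1/3)*7^(2/3)*y/7), y)


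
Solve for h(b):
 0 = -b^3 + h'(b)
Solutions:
 h(b) = C1 + b^4/4


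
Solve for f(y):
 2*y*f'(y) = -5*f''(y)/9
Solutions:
 f(y) = C1 + C2*erf(3*sqrt(5)*y/5)


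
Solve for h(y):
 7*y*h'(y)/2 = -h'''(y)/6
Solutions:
 h(y) = C1 + Integral(C2*airyai(-21^(1/3)*y) + C3*airybi(-21^(1/3)*y), y)


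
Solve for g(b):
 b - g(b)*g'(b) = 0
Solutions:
 g(b) = -sqrt(C1 + b^2)
 g(b) = sqrt(C1 + b^2)


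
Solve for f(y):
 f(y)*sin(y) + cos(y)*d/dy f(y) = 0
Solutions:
 f(y) = C1*cos(y)


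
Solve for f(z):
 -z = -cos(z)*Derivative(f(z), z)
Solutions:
 f(z) = C1 + Integral(z/cos(z), z)


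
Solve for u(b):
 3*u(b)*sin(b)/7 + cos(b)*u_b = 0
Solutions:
 u(b) = C1*cos(b)^(3/7)


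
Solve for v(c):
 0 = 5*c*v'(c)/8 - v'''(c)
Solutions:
 v(c) = C1 + Integral(C2*airyai(5^(1/3)*c/2) + C3*airybi(5^(1/3)*c/2), c)


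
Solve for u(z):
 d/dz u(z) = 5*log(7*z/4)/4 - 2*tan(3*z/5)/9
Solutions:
 u(z) = C1 + 5*z*log(z)/4 - 5*z*log(2)/2 - 5*z/4 + 5*z*log(7)/4 + 10*log(cos(3*z/5))/27


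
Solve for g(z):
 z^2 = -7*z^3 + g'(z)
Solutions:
 g(z) = C1 + 7*z^4/4 + z^3/3


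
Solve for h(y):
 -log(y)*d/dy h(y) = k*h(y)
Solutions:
 h(y) = C1*exp(-k*li(y))


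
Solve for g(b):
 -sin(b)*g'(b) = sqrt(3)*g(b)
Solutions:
 g(b) = C1*(cos(b) + 1)^(sqrt(3)/2)/(cos(b) - 1)^(sqrt(3)/2)


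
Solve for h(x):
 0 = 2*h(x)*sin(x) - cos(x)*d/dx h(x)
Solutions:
 h(x) = C1/cos(x)^2


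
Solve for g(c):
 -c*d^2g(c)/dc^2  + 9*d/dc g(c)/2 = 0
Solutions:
 g(c) = C1 + C2*c^(11/2)


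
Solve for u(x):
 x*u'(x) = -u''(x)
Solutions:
 u(x) = C1 + C2*erf(sqrt(2)*x/2)


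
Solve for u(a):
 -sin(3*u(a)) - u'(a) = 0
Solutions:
 u(a) = -acos((-C1 - exp(6*a))/(C1 - exp(6*a)))/3 + 2*pi/3
 u(a) = acos((-C1 - exp(6*a))/(C1 - exp(6*a)))/3


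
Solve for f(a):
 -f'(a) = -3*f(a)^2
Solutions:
 f(a) = -1/(C1 + 3*a)


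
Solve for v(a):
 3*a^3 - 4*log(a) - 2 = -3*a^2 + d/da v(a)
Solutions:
 v(a) = C1 + 3*a^4/4 + a^3 - 4*a*log(a) + 2*a


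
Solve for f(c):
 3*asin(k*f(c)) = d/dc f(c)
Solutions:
 Integral(1/asin(_y*k), (_y, f(c))) = C1 + 3*c


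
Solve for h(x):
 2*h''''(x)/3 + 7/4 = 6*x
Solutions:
 h(x) = C1 + C2*x + C3*x^2 + C4*x^3 + 3*x^5/40 - 7*x^4/64


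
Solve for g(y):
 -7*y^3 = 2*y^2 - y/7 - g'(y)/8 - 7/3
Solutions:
 g(y) = C1 + 14*y^4 + 16*y^3/3 - 4*y^2/7 - 56*y/3


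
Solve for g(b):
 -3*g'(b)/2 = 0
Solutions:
 g(b) = C1


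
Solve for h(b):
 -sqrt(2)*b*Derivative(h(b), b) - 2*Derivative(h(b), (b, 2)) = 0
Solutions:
 h(b) = C1 + C2*erf(2^(1/4)*b/2)


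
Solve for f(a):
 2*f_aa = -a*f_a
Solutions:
 f(a) = C1 + C2*erf(a/2)


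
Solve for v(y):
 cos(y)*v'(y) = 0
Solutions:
 v(y) = C1


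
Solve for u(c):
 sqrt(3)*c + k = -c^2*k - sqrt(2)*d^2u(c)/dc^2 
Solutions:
 u(c) = C1 + C2*c - sqrt(2)*c^4*k/24 - sqrt(6)*c^3/12 - sqrt(2)*c^2*k/4


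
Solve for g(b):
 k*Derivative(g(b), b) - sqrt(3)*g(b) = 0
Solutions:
 g(b) = C1*exp(sqrt(3)*b/k)


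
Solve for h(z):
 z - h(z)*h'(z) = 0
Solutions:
 h(z) = -sqrt(C1 + z^2)
 h(z) = sqrt(C1 + z^2)


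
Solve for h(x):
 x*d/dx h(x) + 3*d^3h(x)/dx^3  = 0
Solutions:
 h(x) = C1 + Integral(C2*airyai(-3^(2/3)*x/3) + C3*airybi(-3^(2/3)*x/3), x)


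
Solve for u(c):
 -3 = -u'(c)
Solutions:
 u(c) = C1 + 3*c


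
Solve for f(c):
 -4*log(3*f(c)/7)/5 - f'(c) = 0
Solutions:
 5*Integral(1/(log(_y) - log(7) + log(3)), (_y, f(c)))/4 = C1 - c


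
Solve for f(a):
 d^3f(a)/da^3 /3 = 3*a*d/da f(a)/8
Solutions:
 f(a) = C1 + Integral(C2*airyai(3^(2/3)*a/2) + C3*airybi(3^(2/3)*a/2), a)


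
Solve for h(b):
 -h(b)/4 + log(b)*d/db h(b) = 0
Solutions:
 h(b) = C1*exp(li(b)/4)


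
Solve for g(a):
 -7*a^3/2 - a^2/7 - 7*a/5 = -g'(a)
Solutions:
 g(a) = C1 + 7*a^4/8 + a^3/21 + 7*a^2/10


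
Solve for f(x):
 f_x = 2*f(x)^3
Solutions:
 f(x) = -sqrt(2)*sqrt(-1/(C1 + 2*x))/2
 f(x) = sqrt(2)*sqrt(-1/(C1 + 2*x))/2


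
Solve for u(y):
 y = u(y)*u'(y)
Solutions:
 u(y) = -sqrt(C1 + y^2)
 u(y) = sqrt(C1 + y^2)


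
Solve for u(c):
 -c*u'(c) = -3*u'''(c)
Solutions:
 u(c) = C1 + Integral(C2*airyai(3^(2/3)*c/3) + C3*airybi(3^(2/3)*c/3), c)


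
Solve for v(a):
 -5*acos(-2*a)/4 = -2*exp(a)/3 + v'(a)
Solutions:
 v(a) = C1 - 5*a*acos(-2*a)/4 - 5*sqrt(1 - 4*a^2)/8 + 2*exp(a)/3


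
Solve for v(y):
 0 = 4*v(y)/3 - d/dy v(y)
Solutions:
 v(y) = C1*exp(4*y/3)


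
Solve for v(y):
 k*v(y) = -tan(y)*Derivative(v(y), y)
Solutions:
 v(y) = C1*exp(-k*log(sin(y)))


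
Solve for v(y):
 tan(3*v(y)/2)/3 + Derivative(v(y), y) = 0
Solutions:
 v(y) = -2*asin(C1*exp(-y/2))/3 + 2*pi/3
 v(y) = 2*asin(C1*exp(-y/2))/3


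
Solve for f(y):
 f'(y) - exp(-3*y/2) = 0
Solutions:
 f(y) = C1 - 2*exp(-3*y/2)/3


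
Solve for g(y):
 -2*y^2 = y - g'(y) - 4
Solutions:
 g(y) = C1 + 2*y^3/3 + y^2/2 - 4*y


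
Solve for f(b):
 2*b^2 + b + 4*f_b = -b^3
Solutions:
 f(b) = C1 - b^4/16 - b^3/6 - b^2/8


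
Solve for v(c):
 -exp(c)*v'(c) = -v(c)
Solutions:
 v(c) = C1*exp(-exp(-c))


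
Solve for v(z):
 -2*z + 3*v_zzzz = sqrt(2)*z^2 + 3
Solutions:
 v(z) = C1 + C2*z + C3*z^2 + C4*z^3 + sqrt(2)*z^6/1080 + z^5/180 + z^4/24


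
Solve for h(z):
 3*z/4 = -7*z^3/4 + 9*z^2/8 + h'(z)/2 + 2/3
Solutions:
 h(z) = C1 + 7*z^4/8 - 3*z^3/4 + 3*z^2/4 - 4*z/3


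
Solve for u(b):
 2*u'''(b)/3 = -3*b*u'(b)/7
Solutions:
 u(b) = C1 + Integral(C2*airyai(-42^(2/3)*b/14) + C3*airybi(-42^(2/3)*b/14), b)


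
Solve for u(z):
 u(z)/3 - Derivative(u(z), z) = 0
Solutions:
 u(z) = C1*exp(z/3)


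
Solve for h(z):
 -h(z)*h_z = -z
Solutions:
 h(z) = -sqrt(C1 + z^2)
 h(z) = sqrt(C1 + z^2)


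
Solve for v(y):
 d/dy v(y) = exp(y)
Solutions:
 v(y) = C1 + exp(y)


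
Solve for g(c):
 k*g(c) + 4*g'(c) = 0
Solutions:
 g(c) = C1*exp(-c*k/4)


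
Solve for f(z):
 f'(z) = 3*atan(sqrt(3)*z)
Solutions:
 f(z) = C1 + 3*z*atan(sqrt(3)*z) - sqrt(3)*log(3*z^2 + 1)/2


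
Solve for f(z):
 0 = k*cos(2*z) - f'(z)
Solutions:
 f(z) = C1 + k*sin(2*z)/2


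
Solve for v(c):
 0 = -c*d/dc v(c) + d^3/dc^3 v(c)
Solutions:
 v(c) = C1 + Integral(C2*airyai(c) + C3*airybi(c), c)


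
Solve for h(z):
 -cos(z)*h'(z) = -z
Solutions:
 h(z) = C1 + Integral(z/cos(z), z)


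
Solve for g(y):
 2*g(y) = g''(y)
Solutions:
 g(y) = C1*exp(-sqrt(2)*y) + C2*exp(sqrt(2)*y)


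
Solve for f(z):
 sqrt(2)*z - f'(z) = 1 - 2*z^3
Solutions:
 f(z) = C1 + z^4/2 + sqrt(2)*z^2/2 - z


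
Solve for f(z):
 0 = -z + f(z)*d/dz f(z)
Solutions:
 f(z) = -sqrt(C1 + z^2)
 f(z) = sqrt(C1 + z^2)


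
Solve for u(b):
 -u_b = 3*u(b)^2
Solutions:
 u(b) = 1/(C1 + 3*b)


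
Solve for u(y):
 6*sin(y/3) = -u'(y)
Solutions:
 u(y) = C1 + 18*cos(y/3)


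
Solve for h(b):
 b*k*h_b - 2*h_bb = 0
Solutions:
 h(b) = Piecewise((-sqrt(pi)*C1*erf(b*sqrt(-k)/2)/sqrt(-k) - C2, (k > 0) | (k < 0)), (-C1*b - C2, True))


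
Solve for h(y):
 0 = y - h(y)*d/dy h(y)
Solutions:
 h(y) = -sqrt(C1 + y^2)
 h(y) = sqrt(C1 + y^2)


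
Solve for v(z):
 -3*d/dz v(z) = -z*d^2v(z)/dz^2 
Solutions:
 v(z) = C1 + C2*z^4


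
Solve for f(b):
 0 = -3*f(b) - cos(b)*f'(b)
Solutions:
 f(b) = C1*(sin(b) - 1)^(3/2)/(sin(b) + 1)^(3/2)


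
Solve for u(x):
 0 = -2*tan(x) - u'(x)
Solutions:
 u(x) = C1 + 2*log(cos(x))


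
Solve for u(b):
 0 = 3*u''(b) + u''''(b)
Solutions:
 u(b) = C1 + C2*b + C3*sin(sqrt(3)*b) + C4*cos(sqrt(3)*b)


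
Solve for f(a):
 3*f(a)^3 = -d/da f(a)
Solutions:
 f(a) = -sqrt(2)*sqrt(-1/(C1 - 3*a))/2
 f(a) = sqrt(2)*sqrt(-1/(C1 - 3*a))/2


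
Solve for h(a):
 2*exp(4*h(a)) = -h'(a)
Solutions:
 h(a) = log(-I*(1/(C1 + 8*a))^(1/4))
 h(a) = log(I*(1/(C1 + 8*a))^(1/4))
 h(a) = log(-(1/(C1 + 8*a))^(1/4))
 h(a) = log(1/(C1 + 8*a))/4


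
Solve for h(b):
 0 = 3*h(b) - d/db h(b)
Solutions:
 h(b) = C1*exp(3*b)


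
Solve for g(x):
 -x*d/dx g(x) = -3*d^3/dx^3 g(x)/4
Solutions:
 g(x) = C1 + Integral(C2*airyai(6^(2/3)*x/3) + C3*airybi(6^(2/3)*x/3), x)


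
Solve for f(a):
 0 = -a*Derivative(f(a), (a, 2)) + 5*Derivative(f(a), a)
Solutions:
 f(a) = C1 + C2*a^6


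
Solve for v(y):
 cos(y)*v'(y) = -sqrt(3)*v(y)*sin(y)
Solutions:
 v(y) = C1*cos(y)^(sqrt(3))


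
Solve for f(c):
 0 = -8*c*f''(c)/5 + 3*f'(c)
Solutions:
 f(c) = C1 + C2*c^(23/8)


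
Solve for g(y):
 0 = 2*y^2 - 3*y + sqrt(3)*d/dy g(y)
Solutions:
 g(y) = C1 - 2*sqrt(3)*y^3/9 + sqrt(3)*y^2/2


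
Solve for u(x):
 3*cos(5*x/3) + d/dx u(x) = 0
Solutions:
 u(x) = C1 - 9*sin(5*x/3)/5


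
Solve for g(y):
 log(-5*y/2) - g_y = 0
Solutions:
 g(y) = C1 + y*log(-y) + y*(-1 - log(2) + log(5))


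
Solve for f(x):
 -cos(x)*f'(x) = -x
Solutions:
 f(x) = C1 + Integral(x/cos(x), x)


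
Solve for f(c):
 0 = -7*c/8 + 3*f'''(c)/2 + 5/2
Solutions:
 f(c) = C1 + C2*c + C3*c^2 + 7*c^4/288 - 5*c^3/18


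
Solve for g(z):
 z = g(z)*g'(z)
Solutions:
 g(z) = -sqrt(C1 + z^2)
 g(z) = sqrt(C1 + z^2)


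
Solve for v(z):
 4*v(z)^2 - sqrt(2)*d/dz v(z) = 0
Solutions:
 v(z) = -1/(C1 + 2*sqrt(2)*z)


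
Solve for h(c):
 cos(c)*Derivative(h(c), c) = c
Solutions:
 h(c) = C1 + Integral(c/cos(c), c)


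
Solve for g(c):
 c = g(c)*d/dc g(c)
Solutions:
 g(c) = -sqrt(C1 + c^2)
 g(c) = sqrt(C1 + c^2)


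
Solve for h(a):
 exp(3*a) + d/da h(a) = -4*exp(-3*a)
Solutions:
 h(a) = C1 - exp(3*a)/3 + 4*exp(-3*a)/3


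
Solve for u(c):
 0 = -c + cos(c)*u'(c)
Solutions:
 u(c) = C1 + Integral(c/cos(c), c)


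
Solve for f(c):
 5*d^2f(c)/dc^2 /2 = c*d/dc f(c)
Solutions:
 f(c) = C1 + C2*erfi(sqrt(5)*c/5)


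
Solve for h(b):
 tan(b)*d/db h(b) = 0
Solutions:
 h(b) = C1


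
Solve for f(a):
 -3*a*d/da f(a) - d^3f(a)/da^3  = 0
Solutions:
 f(a) = C1 + Integral(C2*airyai(-3^(1/3)*a) + C3*airybi(-3^(1/3)*a), a)


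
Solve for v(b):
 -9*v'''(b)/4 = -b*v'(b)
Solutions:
 v(b) = C1 + Integral(C2*airyai(2^(2/3)*3^(1/3)*b/3) + C3*airybi(2^(2/3)*3^(1/3)*b/3), b)


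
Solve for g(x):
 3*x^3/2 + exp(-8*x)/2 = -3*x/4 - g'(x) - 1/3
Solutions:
 g(x) = C1 - 3*x^4/8 - 3*x^2/8 - x/3 + exp(-8*x)/16


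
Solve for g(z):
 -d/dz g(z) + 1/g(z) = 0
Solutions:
 g(z) = -sqrt(C1 + 2*z)
 g(z) = sqrt(C1 + 2*z)


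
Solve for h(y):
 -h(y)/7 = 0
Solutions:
 h(y) = 0


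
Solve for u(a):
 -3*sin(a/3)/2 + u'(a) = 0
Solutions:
 u(a) = C1 - 9*cos(a/3)/2


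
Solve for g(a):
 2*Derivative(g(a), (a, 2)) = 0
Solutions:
 g(a) = C1 + C2*a


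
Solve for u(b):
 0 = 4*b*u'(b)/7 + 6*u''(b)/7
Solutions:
 u(b) = C1 + C2*erf(sqrt(3)*b/3)


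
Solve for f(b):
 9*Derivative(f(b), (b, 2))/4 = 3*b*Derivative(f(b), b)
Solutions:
 f(b) = C1 + C2*erfi(sqrt(6)*b/3)


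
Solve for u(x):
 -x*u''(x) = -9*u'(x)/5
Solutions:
 u(x) = C1 + C2*x^(14/5)


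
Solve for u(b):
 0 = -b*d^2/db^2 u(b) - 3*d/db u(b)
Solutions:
 u(b) = C1 + C2/b^2


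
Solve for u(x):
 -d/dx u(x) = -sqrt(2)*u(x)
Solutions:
 u(x) = C1*exp(sqrt(2)*x)


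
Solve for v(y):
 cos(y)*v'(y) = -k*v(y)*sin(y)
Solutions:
 v(y) = C1*exp(k*log(cos(y)))


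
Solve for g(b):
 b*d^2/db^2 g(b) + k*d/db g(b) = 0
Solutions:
 g(b) = C1 + b^(1 - re(k))*(C2*sin(log(b)*Abs(im(k))) + C3*cos(log(b)*im(k)))


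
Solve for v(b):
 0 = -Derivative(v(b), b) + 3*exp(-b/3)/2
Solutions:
 v(b) = C1 - 9*exp(-b/3)/2


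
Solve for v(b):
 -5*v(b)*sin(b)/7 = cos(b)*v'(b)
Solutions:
 v(b) = C1*cos(b)^(5/7)


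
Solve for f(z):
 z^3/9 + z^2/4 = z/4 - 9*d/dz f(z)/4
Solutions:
 f(z) = C1 - z^4/81 - z^3/27 + z^2/18


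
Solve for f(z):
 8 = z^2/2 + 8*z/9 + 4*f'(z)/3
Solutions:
 f(z) = C1 - z^3/8 - z^2/3 + 6*z


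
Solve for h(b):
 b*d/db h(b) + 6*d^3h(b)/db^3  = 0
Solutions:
 h(b) = C1 + Integral(C2*airyai(-6^(2/3)*b/6) + C3*airybi(-6^(2/3)*b/6), b)


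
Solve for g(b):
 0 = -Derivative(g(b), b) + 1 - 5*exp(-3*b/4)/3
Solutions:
 g(b) = C1 + b + 20*exp(-3*b/4)/9


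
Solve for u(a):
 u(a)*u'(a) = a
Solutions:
 u(a) = -sqrt(C1 + a^2)
 u(a) = sqrt(C1 + a^2)


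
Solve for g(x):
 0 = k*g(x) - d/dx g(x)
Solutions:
 g(x) = C1*exp(k*x)


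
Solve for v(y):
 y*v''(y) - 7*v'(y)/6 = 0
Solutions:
 v(y) = C1 + C2*y^(13/6)


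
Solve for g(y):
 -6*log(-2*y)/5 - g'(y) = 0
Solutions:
 g(y) = C1 - 6*y*log(-y)/5 + 6*y*(1 - log(2))/5


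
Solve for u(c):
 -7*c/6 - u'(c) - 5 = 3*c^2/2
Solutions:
 u(c) = C1 - c^3/2 - 7*c^2/12 - 5*c


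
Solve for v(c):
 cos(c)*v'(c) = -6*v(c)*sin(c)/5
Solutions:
 v(c) = C1*cos(c)^(6/5)


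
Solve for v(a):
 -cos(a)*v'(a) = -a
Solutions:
 v(a) = C1 + Integral(a/cos(a), a)


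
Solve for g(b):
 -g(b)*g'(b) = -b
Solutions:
 g(b) = -sqrt(C1 + b^2)
 g(b) = sqrt(C1 + b^2)


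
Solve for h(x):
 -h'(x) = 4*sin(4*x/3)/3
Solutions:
 h(x) = C1 + cos(4*x/3)


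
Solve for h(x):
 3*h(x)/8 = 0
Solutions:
 h(x) = 0


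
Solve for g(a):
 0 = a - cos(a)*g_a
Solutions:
 g(a) = C1 + Integral(a/cos(a), a)


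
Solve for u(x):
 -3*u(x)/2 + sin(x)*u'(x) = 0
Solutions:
 u(x) = C1*(cos(x) - 1)^(3/4)/(cos(x) + 1)^(3/4)


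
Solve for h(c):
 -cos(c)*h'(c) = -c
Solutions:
 h(c) = C1 + Integral(c/cos(c), c)


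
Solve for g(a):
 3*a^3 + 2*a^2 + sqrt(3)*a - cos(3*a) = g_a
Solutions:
 g(a) = C1 + 3*a^4/4 + 2*a^3/3 + sqrt(3)*a^2/2 - sin(3*a)/3


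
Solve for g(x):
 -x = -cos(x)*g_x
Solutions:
 g(x) = C1 + Integral(x/cos(x), x)


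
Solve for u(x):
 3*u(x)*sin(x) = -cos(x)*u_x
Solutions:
 u(x) = C1*cos(x)^3


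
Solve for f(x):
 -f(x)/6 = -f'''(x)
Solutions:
 f(x) = C3*exp(6^(2/3)*x/6) + (C1*sin(2^(2/3)*3^(1/6)*x/4) + C2*cos(2^(2/3)*3^(1/6)*x/4))*exp(-6^(2/3)*x/12)


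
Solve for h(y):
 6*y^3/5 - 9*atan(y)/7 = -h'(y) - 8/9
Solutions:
 h(y) = C1 - 3*y^4/10 + 9*y*atan(y)/7 - 8*y/9 - 9*log(y^2 + 1)/14


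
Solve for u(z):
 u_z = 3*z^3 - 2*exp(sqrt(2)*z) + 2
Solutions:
 u(z) = C1 + 3*z^4/4 + 2*z - sqrt(2)*exp(sqrt(2)*z)


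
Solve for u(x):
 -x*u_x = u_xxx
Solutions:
 u(x) = C1 + Integral(C2*airyai(-x) + C3*airybi(-x), x)


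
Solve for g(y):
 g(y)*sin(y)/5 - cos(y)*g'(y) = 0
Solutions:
 g(y) = C1/cos(y)^(1/5)


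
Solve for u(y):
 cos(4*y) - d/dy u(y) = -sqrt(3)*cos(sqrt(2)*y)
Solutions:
 u(y) = C1 + sin(4*y)/4 + sqrt(6)*sin(sqrt(2)*y)/2


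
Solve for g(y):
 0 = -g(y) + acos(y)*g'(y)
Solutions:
 g(y) = C1*exp(Integral(1/acos(y), y))


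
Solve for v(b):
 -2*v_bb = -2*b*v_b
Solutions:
 v(b) = C1 + C2*erfi(sqrt(2)*b/2)


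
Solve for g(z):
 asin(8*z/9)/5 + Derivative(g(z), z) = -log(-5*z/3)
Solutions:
 g(z) = C1 - z*log(-z) - z*asin(8*z/9)/5 - z*log(5) + z + z*log(3) - sqrt(81 - 64*z^2)/40


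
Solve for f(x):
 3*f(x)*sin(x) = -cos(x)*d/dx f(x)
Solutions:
 f(x) = C1*cos(x)^3


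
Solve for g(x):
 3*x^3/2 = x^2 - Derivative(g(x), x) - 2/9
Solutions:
 g(x) = C1 - 3*x^4/8 + x^3/3 - 2*x/9


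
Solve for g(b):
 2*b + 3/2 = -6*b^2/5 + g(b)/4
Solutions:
 g(b) = 24*b^2/5 + 8*b + 6


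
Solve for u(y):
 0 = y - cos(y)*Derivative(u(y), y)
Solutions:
 u(y) = C1 + Integral(y/cos(y), y)


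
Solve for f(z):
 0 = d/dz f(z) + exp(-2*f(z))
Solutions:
 f(z) = log(-sqrt(C1 - 2*z))
 f(z) = log(C1 - 2*z)/2


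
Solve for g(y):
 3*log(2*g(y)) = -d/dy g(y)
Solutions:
 Integral(1/(log(_y) + log(2)), (_y, g(y)))/3 = C1 - y


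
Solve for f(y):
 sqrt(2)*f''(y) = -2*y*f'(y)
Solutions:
 f(y) = C1 + C2*erf(2^(3/4)*y/2)


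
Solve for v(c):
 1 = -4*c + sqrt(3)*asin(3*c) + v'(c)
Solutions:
 v(c) = C1 + 2*c^2 + c - sqrt(3)*(c*asin(3*c) + sqrt(1 - 9*c^2)/3)


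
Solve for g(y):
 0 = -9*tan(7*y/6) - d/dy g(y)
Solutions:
 g(y) = C1 + 54*log(cos(7*y/6))/7


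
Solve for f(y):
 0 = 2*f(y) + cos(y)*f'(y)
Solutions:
 f(y) = C1*(sin(y) - 1)/(sin(y) + 1)


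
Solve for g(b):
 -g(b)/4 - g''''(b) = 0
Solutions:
 g(b) = (C1*sin(b/2) + C2*cos(b/2))*exp(-b/2) + (C3*sin(b/2) + C4*cos(b/2))*exp(b/2)


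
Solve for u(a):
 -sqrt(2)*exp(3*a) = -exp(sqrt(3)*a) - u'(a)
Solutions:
 u(a) = C1 + sqrt(2)*exp(3*a)/3 - sqrt(3)*exp(sqrt(3)*a)/3


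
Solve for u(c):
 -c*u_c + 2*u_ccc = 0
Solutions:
 u(c) = C1 + Integral(C2*airyai(2^(2/3)*c/2) + C3*airybi(2^(2/3)*c/2), c)


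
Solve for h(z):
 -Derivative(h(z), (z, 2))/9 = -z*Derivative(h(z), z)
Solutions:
 h(z) = C1 + C2*erfi(3*sqrt(2)*z/2)


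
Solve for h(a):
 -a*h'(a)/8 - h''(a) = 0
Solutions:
 h(a) = C1 + C2*erf(a/4)


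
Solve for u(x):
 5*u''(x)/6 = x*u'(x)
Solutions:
 u(x) = C1 + C2*erfi(sqrt(15)*x/5)


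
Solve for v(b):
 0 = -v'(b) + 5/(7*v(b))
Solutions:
 v(b) = -sqrt(C1 + 70*b)/7
 v(b) = sqrt(C1 + 70*b)/7


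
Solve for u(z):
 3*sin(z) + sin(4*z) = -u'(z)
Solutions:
 u(z) = C1 + 3*cos(z) + cos(4*z)/4
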